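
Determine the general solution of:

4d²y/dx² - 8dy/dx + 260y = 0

Characteristic equation: 4r² - 8r + 260 = 0
Divide by 4: r² - 2r + 65 = 0
Roots: r = 1 ± 8i (complex conjugates)
General solution: y = e^x(C₁cos(8x) + C₂sin(8x))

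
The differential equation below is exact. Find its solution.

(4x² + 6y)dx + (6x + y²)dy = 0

Verify exactness: ∂M/∂y = ∂N/∂x ✓
Find F(x,y) such that ∂F/∂x = M, ∂F/∂y = N
Solution: 4x³/3 + 6xy + y³/3 = C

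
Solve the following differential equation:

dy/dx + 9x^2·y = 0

Using integrating factor method:

General solution: y = Ce^(-3x^3)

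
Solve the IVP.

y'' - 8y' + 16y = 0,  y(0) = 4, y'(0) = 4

General solution: y = (C₁ + C₂x)e^(4x)
Repeated root r = 4
Applying ICs: C₁ = 4, C₂ = -12
Particular solution: y = (4 - 12x)e^(4x)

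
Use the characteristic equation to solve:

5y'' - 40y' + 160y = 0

Characteristic equation: 5r² - 40r + 160 = 0
Divide by 5: r² - 8r + 32 = 0
Roots: r = 4 ± 4i (complex conjugates)
General solution: y = e^(4x)(C₁cos(4x) + C₂sin(4x))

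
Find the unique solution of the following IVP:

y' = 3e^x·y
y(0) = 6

General solution: y = Ce^(3e^x)
Applying IC y(0) = 6:
Particular solution: y = 6e^(3(e^x - 1))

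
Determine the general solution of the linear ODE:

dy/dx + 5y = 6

Using integrating factor method:

General solution: y = 6/5 + Ce^(-5x)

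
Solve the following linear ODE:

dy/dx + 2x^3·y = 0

Using integrating factor method:

General solution: y = Ce^(-x^4/2)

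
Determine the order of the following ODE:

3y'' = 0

The order is 2 (highest derivative is of order 2).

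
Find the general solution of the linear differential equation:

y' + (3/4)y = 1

Using integrating factor method:

General solution: y = 4/3 + Ce^(-3x/4)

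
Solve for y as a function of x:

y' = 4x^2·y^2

Separating variables and integrating:
-1/y = 4x^3/3 + C

General solution: y^-1 = (-4/3)x^3 + C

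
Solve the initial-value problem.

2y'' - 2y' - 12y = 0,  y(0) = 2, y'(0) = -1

General solution: y = C₁e^(3x) + C₂e^(-2x)
Applying ICs: C₁ = 3/5, C₂ = 7/5
Particular solution: y = (3/5)e^(3x) + (7/5)e^(-2x)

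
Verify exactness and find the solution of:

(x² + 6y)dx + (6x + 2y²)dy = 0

Verify exactness: ∂M/∂y = ∂N/∂x ✓
Find F(x,y) such that ∂F/∂x = M, ∂F/∂y = N
Solution: x³/3 + 6xy + 2y³/3 = C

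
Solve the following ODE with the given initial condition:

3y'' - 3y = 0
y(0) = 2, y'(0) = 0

General solution: y = C₁e^x + C₂e^(-x)
Applying ICs: C₁ = 1, C₂ = 1
Particular solution: y = e^x + e^(-x)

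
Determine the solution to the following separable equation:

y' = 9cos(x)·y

Separating variables and integrating:
ln|y| = 9sin(x) + C

General solution: y = Ce^(9sin(x))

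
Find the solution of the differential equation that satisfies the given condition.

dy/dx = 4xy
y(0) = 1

General solution: y = Ce^(2x²)
Applying IC y(0) = 1:
Particular solution: y = e^(2x²)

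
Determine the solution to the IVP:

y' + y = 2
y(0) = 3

General solution: y = 2 + Ce^(-x)
Applying y(0) = 3: C = 3 - 2 = 1
Particular solution: y = 2 + e^(-x)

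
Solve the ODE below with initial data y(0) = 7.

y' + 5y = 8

General solution: y = 8/5 + Ce^(-5x)
Applying y(0) = 7: C = 7 - 8/5 = 27/5
Particular solution: y = 8/5 + (27/5)e^(-5x)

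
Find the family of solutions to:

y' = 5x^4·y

Separating variables and integrating:
ln|y| = x^5 + C

General solution: y = Ce^(x^5)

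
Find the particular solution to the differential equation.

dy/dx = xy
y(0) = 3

General solution: y = Ce^(x²/2)
Applying IC y(0) = 3:
Particular solution: y = 3e^(x²/2)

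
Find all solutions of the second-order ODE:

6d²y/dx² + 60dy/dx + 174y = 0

Characteristic equation: 6r² + 60r + 174 = 0
Divide by 6: r² + 10r + 29 = 0
Roots: r = -5 ± 2i (complex conjugates)
General solution: y = e^(-5x)(C₁cos(2x) + C₂sin(2x))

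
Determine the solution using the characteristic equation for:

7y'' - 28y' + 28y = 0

Characteristic equation: 7r² - 28r + 28 = 0
Divide by 7: r² - 4r + 4 = 0
Factored: (r - 2)² = 0
Repeated root: r = 2
General solution: y = (C₁ + C₂x)e^(2x)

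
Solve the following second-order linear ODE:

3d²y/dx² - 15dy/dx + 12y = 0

Characteristic equation: 3r² - 15r + 12 = 0
Divide by 3: r² - 5r + 4 = 0
Roots: r = 1, 4 (distinct real)
General solution: y = C₁e^x + C₂e^(4x)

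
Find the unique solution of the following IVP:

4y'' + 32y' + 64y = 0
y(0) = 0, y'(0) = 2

General solution: y = (C₁ + C₂x)e^(-4x)
Repeated root r = -4
Applying ICs: C₁ = 0, C₂ = 2
Particular solution: y = 2xe^(-4x)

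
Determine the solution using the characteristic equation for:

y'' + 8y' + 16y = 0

Characteristic equation: r² + 8r + 16 = 0
Factored: (r + 4)² = 0
Repeated root: r = -4
General solution: y = (C₁ + C₂x)e^(-4x)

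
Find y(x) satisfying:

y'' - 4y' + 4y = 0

Characteristic equation: r² - 4r + 4 = 0
Factored: (r - 2)² = 0
Repeated root: r = 2
General solution: y = (C₁ + C₂x)e^(2x)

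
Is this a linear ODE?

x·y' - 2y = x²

Yes. Linear (y and its derivatives appear to the first power only, no products of y terms)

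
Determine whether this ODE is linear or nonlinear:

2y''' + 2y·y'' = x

Nonlinear (y·y'' term)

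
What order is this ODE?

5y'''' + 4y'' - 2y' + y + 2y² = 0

The order is 4 (highest derivative is of order 4).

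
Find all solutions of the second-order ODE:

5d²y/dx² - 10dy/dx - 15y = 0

Characteristic equation: 5r² - 10r - 15 = 0
Divide by 5: r² - 2r - 3 = 0
Roots: r = 3, -1 (distinct real)
General solution: y = C₁e^(3x) + C₂e^(-x)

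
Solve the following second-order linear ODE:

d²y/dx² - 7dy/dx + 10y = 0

Characteristic equation: r² - 7r + 10 = 0
Roots: r = 5, 2 (distinct real)
General solution: y = C₁e^(5x) + C₂e^(2x)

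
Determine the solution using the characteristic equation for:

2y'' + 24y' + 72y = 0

Characteristic equation: 2r² + 24r + 72 = 0
Divide by 2: r² + 12r + 36 = 0
Factored: (r + 6)² = 0
Repeated root: r = -6
General solution: y = (C₁ + C₂x)e^(-6x)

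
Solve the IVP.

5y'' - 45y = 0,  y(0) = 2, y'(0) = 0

General solution: y = C₁e^(3x) + C₂e^(-3x)
Applying ICs: C₁ = 1, C₂ = 1
Particular solution: y = e^(3x) + e^(-3x)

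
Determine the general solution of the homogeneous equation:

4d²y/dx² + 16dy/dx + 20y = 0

Characteristic equation: 4r² + 16r + 20 = 0
Divide by 4: r² + 4r + 5 = 0
Roots: r = -2 ± i (complex conjugates)
General solution: y = e^(-2x)(C₁cos(x) + C₂sin(x))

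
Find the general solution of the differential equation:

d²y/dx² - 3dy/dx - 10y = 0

Characteristic equation: r² - 3r - 10 = 0
Roots: r = 5, -2 (distinct real)
General solution: y = C₁e^(5x) + C₂e^(-2x)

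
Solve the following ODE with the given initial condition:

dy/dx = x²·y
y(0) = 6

General solution: y = Ce^(x³/3)
Applying IC y(0) = 6:
Particular solution: y = 6e^(x³/3)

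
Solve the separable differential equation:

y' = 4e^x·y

Separating variables and integrating:
ln|y| = 4e^x + C

General solution: y = Ce^(4e^x)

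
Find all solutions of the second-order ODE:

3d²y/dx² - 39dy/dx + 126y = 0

Characteristic equation: 3r² - 39r + 126 = 0
Divide by 3: r² - 13r + 42 = 0
Roots: r = 6, 7 (distinct real)
General solution: y = C₁e^(6x) + C₂e^(7x)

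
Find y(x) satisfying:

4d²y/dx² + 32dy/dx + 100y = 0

Characteristic equation: 4r² + 32r + 100 = 0
Divide by 4: r² + 8r + 25 = 0
Roots: r = -4 ± 3i (complex conjugates)
General solution: y = e^(-4x)(C₁cos(3x) + C₂sin(3x))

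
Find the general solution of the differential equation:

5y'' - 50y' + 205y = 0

Characteristic equation: 5r² - 50r + 205 = 0
Divide by 5: r² - 10r + 41 = 0
Roots: r = 5 ± 4i (complex conjugates)
General solution: y = e^(5x)(C₁cos(4x) + C₂sin(4x))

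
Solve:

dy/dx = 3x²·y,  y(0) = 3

General solution: y = Ce^(x³)
Applying IC y(0) = 3:
Particular solution: y = 3e^(x³)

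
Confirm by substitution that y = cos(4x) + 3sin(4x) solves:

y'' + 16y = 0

Verification:
y'' = -16cos(4x) - 48sin(4x)
y'' + 16y = 0 ✓

Yes, it is a solution.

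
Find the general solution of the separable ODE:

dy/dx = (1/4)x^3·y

Separating variables and integrating:
ln|y| = x^4/16 + C

General solution: y = Ce^(x^4/16)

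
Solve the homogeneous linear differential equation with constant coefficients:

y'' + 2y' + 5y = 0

Characteristic equation: r² + 2r + 5 = 0
Roots: r = -1 ± 2i (complex conjugates)
General solution: y = e^(-x)(C₁cos(2x) + C₂sin(2x))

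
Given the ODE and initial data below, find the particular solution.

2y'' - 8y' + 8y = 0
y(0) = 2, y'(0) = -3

General solution: y = (C₁ + C₂x)e^(2x)
Repeated root r = 2
Applying ICs: C₁ = 2, C₂ = -7
Particular solution: y = (2 - 7x)e^(2x)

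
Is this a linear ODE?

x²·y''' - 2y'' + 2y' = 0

Yes. Linear (y and its derivatives appear to the first power only, no products of y terms)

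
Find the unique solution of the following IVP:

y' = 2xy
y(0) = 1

General solution: y = Ce^(x²)
Applying IC y(0) = 1:
Particular solution: y = e^(x²)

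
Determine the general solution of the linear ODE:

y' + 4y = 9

Using integrating factor method:

General solution: y = 9/4 + Ce^(-4x)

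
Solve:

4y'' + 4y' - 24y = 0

Characteristic equation: 4r² + 4r - 24 = 0
Divide by 4: r² + r - 6 = 0
Roots: r = 2, -3 (distinct real)
General solution: y = C₁e^(2x) + C₂e^(-3x)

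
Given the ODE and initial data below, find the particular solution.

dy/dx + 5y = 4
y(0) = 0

General solution: y = 4/5 + Ce^(-5x)
Applying y(0) = 0: C = 0 - 4/5 = -4/5
Particular solution: y = 4/5 - (4/5)e^(-5x)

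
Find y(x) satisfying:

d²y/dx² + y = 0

Characteristic equation: r² + 1 = 0
Roots: r = ±i (complex conjugates)
General solution: y = C₁cos(x) + C₂sin(x)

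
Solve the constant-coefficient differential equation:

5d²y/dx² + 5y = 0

Characteristic equation: 5r² + 5 = 0
Divide by 5: r² + 1 = 0
Roots: r = ±i (complex conjugates)
General solution: y = C₁cos(x) + C₂sin(x)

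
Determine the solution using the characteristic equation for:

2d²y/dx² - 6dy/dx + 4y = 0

Characteristic equation: 2r² - 6r + 4 = 0
Divide by 2: r² - 3r + 2 = 0
Roots: r = 1, 2 (distinct real)
General solution: y = C₁e^x + C₂e^(2x)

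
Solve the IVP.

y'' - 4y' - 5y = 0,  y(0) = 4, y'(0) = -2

General solution: y = C₁e^(5x) + C₂e^(-x)
Applying ICs: C₁ = 1/3, C₂ = 11/3
Particular solution: y = (1/3)e^(5x) + (11/3)e^(-x)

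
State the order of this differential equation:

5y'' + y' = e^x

The order is 2 (highest derivative is of order 2).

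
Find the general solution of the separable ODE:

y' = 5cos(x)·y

Separating variables and integrating:
ln|y| = 5sin(x) + C

General solution: y = Ce^(5sin(x))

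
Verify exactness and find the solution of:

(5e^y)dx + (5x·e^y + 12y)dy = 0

Verify exactness: ∂M/∂y = ∂N/∂x ✓
Find F(x,y) such that ∂F/∂x = M, ∂F/∂y = N
Solution: 5x·e^y + 6y² = C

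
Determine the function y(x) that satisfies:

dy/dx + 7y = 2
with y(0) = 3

General solution: y = 2/7 + Ce^(-7x)
Applying y(0) = 3: C = 3 - 2/7 = 19/7
Particular solution: y = 2/7 + (19/7)e^(-7x)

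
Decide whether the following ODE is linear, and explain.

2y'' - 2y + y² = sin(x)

Nonlinear (y² term)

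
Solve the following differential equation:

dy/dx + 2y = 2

Using integrating factor method:

General solution: y = 1 + Ce^(-2x)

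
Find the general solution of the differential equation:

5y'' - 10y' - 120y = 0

Characteristic equation: 5r² - 10r - 120 = 0
Divide by 5: r² - 2r - 24 = 0
Roots: r = 6, -4 (distinct real)
General solution: y = C₁e^(6x) + C₂e^(-4x)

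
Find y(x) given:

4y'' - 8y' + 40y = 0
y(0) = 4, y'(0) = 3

General solution: y = e^x(C₁cos(3x) + C₂sin(3x))
Complex roots r = 1 ± 3i
Applying ICs: C₁ = 4, C₂ = -1/3
Particular solution: y = e^x(4cos(3x) - (1/3)sin(3x))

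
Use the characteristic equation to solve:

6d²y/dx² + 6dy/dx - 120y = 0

Characteristic equation: 6r² + 6r - 120 = 0
Divide by 6: r² + r - 20 = 0
Roots: r = 4, -5 (distinct real)
General solution: y = C₁e^(4x) + C₂e^(-5x)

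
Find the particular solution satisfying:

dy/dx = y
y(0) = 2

General solution: y = Ce^x
Applying IC y(0) = 2:
Particular solution: y = 2e^x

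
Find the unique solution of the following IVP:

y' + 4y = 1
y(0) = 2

General solution: y = 1/4 + Ce^(-4x)
Applying y(0) = 2: C = 2 - 1/4 = 7/4
Particular solution: y = 1/4 + (7/4)e^(-4x)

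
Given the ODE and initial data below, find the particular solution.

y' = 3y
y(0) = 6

General solution: y = Ce^(3x)
Applying IC y(0) = 6:
Particular solution: y = 6e^(3x)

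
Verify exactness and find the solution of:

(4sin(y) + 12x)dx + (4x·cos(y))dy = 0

Verify exactness: ∂M/∂y = ∂N/∂x ✓
Find F(x,y) such that ∂F/∂x = M, ∂F/∂y = N
Solution: 4x·sin(y) + 6x² = C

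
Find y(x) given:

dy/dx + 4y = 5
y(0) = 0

General solution: y = 5/4 + Ce^(-4x)
Applying y(0) = 0: C = 0 - 5/4 = -5/4
Particular solution: y = 5/4 - (5/4)e^(-4x)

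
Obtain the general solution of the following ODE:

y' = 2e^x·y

Separating variables and integrating:
ln|y| = 2e^x + C

General solution: y = Ce^(2e^x)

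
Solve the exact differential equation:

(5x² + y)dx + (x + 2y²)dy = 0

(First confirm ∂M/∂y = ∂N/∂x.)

Verify exactness: ∂M/∂y = ∂N/∂x ✓
Find F(x,y) such that ∂F/∂x = M, ∂F/∂y = N
Solution: 5x³/3 + xy + 2y³/3 = C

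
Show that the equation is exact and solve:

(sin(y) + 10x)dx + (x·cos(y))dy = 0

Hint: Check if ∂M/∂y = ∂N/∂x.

Verify exactness: ∂M/∂y = ∂N/∂x ✓
Find F(x,y) such that ∂F/∂x = M, ∂F/∂y = N
Solution: x·sin(y) + 5x² = C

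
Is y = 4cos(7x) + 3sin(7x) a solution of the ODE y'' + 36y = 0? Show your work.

Verification:
y'' = -196cos(7x) - 147sin(7x)
y'' + 36y ≠ 0 (frequency mismatch: got 49 instead of 36)

No, it is not a solution.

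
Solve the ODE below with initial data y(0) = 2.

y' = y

General solution: y = Ce^x
Applying IC y(0) = 2:
Particular solution: y = 2e^x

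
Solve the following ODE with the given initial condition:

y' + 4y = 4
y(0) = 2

General solution: y = 1 + Ce^(-4x)
Applying y(0) = 2: C = 2 - 1 = 1
Particular solution: y = 1 + e^(-4x)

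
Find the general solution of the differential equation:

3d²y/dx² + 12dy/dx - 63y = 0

Characteristic equation: 3r² + 12r - 63 = 0
Divide by 3: r² + 4r - 21 = 0
Roots: r = 3, -7 (distinct real)
General solution: y = C₁e^(3x) + C₂e^(-7x)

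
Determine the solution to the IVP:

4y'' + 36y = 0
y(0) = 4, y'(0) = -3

General solution: y = C₁cos(3x) + C₂sin(3x)
Complex roots r = ±3i
Applying ICs: C₁ = 4, C₂ = -1
Particular solution: y = 4cos(3x) - sin(3x)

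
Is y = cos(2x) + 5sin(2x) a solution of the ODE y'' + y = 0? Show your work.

Verification:
y'' = -4cos(2x) - 20sin(2x)
y'' + y ≠ 0 (frequency mismatch: got 4 instead of 1)

No, it is not a solution.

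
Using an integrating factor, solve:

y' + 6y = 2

Using integrating factor method:

General solution: y = 1/3 + Ce^(-6x)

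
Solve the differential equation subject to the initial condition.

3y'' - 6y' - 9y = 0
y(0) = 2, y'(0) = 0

General solution: y = C₁e^(3x) + C₂e^(-x)
Applying ICs: C₁ = 1/2, C₂ = 3/2
Particular solution: y = (1/2)e^(3x) + (3/2)e^(-x)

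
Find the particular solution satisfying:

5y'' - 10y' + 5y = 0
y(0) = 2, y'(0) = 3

General solution: y = (C₁ + C₂x)e^x
Repeated root r = 1
Applying ICs: C₁ = 2, C₂ = 1
Particular solution: y = (2 + x)e^x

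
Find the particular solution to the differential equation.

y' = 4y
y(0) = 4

General solution: y = Ce^(4x)
Applying IC y(0) = 4:
Particular solution: y = 4e^(4x)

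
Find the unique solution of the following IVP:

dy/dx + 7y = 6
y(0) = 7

General solution: y = 6/7 + Ce^(-7x)
Applying y(0) = 7: C = 7 - 6/7 = 43/7
Particular solution: y = 6/7 + (43/7)e^(-7x)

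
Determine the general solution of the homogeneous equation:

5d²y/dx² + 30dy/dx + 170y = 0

Characteristic equation: 5r² + 30r + 170 = 0
Divide by 5: r² + 6r + 34 = 0
Roots: r = -3 ± 5i (complex conjugates)
General solution: y = e^(-3x)(C₁cos(5x) + C₂sin(5x))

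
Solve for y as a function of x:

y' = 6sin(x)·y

Separating variables and integrating:
ln|y| = -6cos(x) + C

General solution: y = Ce^(-6cos(x))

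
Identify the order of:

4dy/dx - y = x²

The order is 1 (highest derivative is of order 1).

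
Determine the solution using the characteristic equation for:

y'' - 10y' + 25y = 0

Characteristic equation: r² - 10r + 25 = 0
Factored: (r - 5)² = 0
Repeated root: r = 5
General solution: y = (C₁ + C₂x)e^(5x)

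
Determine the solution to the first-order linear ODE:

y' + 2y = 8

Using integrating factor method:

General solution: y = 4 + Ce^(-2x)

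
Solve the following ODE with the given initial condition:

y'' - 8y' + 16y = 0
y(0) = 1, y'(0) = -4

General solution: y = (C₁ + C₂x)e^(4x)
Repeated root r = 4
Applying ICs: C₁ = 1, C₂ = -8
Particular solution: y = (1 - 8x)e^(4x)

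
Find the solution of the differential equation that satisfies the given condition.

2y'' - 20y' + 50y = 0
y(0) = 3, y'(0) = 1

General solution: y = (C₁ + C₂x)e^(5x)
Repeated root r = 5
Applying ICs: C₁ = 3, C₂ = -14
Particular solution: y = (3 - 14x)e^(5x)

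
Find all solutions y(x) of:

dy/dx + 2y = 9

Using integrating factor method:

General solution: y = 9/2 + Ce^(-2x)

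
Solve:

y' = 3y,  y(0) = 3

General solution: y = Ce^(3x)
Applying IC y(0) = 3:
Particular solution: y = 3e^(3x)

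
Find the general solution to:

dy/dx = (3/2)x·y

Separating variables and integrating:
ln|y| = 3x^2/4 + C

General solution: y = Ce^(3x^2/4)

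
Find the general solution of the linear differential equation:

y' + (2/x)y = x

Using integrating factor method:

General solution: y = (1/4)x^2 + Cx^(-2)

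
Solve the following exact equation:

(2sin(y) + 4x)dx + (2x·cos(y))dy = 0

Verify exactness: ∂M/∂y = ∂N/∂x ✓
Find F(x,y) such that ∂F/∂x = M, ∂F/∂y = N
Solution: 2x·sin(y) + 2x² = C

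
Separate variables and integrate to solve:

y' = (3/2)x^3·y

Separating variables and integrating:
ln|y| = 3x^4/8 + C

General solution: y = Ce^(3x^4/8)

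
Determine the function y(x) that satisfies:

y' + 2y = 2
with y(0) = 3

General solution: y = 1 + Ce^(-2x)
Applying y(0) = 3: C = 3 - 1 = 2
Particular solution: y = 1 + 2e^(-2x)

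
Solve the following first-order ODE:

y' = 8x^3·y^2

Separating variables and integrating:
-1/y = 2x^4 + C

General solution: y^-1 = -2x^4 + C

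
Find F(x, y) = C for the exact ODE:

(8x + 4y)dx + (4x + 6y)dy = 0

Verify exactness: ∂M/∂y = ∂N/∂x ✓
Find F(x,y) such that ∂F/∂x = M, ∂F/∂y = N
Solution: 4x² + 4xy + 3y² = C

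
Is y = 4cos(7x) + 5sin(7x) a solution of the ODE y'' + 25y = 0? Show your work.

Verification:
y'' = -196cos(7x) - 245sin(7x)
y'' + 25y ≠ 0 (frequency mismatch: got 49 instead of 25)

No, it is not a solution.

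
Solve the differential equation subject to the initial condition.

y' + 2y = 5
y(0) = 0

General solution: y = 5/2 + Ce^(-2x)
Applying y(0) = 0: C = 0 - 5/2 = -5/2
Particular solution: y = 5/2 - (5/2)e^(-2x)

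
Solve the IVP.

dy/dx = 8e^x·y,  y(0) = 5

General solution: y = Ce^(8e^x)
Applying IC y(0) = 5:
Particular solution: y = 5e^(8(e^x - 1))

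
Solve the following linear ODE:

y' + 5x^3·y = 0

Using integrating factor method:

General solution: y = Ce^(-5x^4/4)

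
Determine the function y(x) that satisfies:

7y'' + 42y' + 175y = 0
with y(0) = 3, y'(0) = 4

General solution: y = e^(-3x)(C₁cos(4x) + C₂sin(4x))
Complex roots r = -3 ± 4i
Applying ICs: C₁ = 3, C₂ = 13/4
Particular solution: y = e^(-3x)(3cos(4x) + (13/4)sin(4x))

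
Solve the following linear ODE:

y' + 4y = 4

Using integrating factor method:

General solution: y = 1 + Ce^(-4x)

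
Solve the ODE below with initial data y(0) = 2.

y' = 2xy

General solution: y = Ce^(x²)
Applying IC y(0) = 2:
Particular solution: y = 2e^(x²)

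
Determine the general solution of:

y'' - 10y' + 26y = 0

Characteristic equation: r² - 10r + 26 = 0
Roots: r = 5 ± i (complex conjugates)
General solution: y = e^(5x)(C₁cos(x) + C₂sin(x))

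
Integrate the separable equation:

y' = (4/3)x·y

Separating variables and integrating:
ln|y| = 2x^2/3 + C

General solution: y = Ce^(2x^2/3)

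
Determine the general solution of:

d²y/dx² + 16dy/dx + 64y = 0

Characteristic equation: r² + 16r + 64 = 0
Factored: (r + 8)² = 0
Repeated root: r = -8
General solution: y = (C₁ + C₂x)e^(-8x)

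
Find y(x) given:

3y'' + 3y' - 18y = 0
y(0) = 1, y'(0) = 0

General solution: y = C₁e^(2x) + C₂e^(-3x)
Applying ICs: C₁ = 3/5, C₂ = 2/5
Particular solution: y = (3/5)e^(2x) + (2/5)e^(-3x)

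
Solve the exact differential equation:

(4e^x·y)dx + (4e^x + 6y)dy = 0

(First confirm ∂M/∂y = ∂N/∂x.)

Verify exactness: ∂M/∂y = ∂N/∂x ✓
Find F(x,y) such that ∂F/∂x = M, ∂F/∂y = N
Solution: 4e^x·y + 3y² = C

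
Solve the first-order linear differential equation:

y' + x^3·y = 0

Using integrating factor method:

General solution: y = Ce^(-x^4/4)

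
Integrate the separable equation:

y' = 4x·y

Separating variables and integrating:
ln|y| = 2x^2 + C

General solution: y = Ce^(2x^2)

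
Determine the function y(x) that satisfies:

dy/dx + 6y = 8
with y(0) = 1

General solution: y = 4/3 + Ce^(-6x)
Applying y(0) = 1: C = 1 - 4/3 = -1/3
Particular solution: y = 4/3 - (1/3)e^(-6x)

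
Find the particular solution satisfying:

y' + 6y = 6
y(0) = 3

General solution: y = 1 + Ce^(-6x)
Applying y(0) = 3: C = 3 - 1 = 2
Particular solution: y = 1 + 2e^(-6x)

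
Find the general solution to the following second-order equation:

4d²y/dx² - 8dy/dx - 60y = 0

Characteristic equation: 4r² - 8r - 60 = 0
Divide by 4: r² - 2r - 15 = 0
Roots: r = 5, -3 (distinct real)
General solution: y = C₁e^(5x) + C₂e^(-3x)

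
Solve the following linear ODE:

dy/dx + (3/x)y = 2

Using integrating factor method:

General solution: y = (1/2)x + Cx^(-3)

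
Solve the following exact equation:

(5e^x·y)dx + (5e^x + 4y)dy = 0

Verify exactness: ∂M/∂y = ∂N/∂x ✓
Find F(x,y) such that ∂F/∂x = M, ∂F/∂y = N
Solution: 5e^x·y + 2y² = C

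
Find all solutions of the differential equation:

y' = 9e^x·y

Separating variables and integrating:
ln|y| = 9e^x + C

General solution: y = Ce^(9e^x)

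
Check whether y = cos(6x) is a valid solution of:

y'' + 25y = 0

Verification:
y'' = -36cos(6x)
y'' + 25y ≠ 0 (frequency mismatch: got 36 instead of 25)

No, it is not a solution.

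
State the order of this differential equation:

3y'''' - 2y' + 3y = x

The order is 4 (highest derivative is of order 4).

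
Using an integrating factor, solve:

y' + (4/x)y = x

Using integrating factor method:

General solution: y = (1/6)x^2 + Cx^(-4)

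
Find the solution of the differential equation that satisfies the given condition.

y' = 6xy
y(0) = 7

General solution: y = Ce^(3x²)
Applying IC y(0) = 7:
Particular solution: y = 7e^(3x²)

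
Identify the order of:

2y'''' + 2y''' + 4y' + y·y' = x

The order is 4 (highest derivative is of order 4).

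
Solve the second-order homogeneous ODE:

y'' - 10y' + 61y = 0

Characteristic equation: r² - 10r + 61 = 0
Roots: r = 5 ± 6i (complex conjugates)
General solution: y = e^(5x)(C₁cos(6x) + C₂sin(6x))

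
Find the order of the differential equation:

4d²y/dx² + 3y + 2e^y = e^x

The order is 2 (highest derivative is of order 2).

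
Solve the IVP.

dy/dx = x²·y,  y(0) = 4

General solution: y = Ce^(x³/3)
Applying IC y(0) = 4:
Particular solution: y = 4e^(x³/3)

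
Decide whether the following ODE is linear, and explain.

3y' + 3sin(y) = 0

Nonlinear (sin(y) is nonlinear in y)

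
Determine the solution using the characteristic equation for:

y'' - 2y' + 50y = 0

Characteristic equation: r² - 2r + 50 = 0
Roots: r = 1 ± 7i (complex conjugates)
General solution: y = e^x(C₁cos(7x) + C₂sin(7x))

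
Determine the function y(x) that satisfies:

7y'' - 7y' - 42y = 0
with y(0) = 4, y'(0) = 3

General solution: y = C₁e^(3x) + C₂e^(-2x)
Applying ICs: C₁ = 11/5, C₂ = 9/5
Particular solution: y = (11/5)e^(3x) + (9/5)e^(-2x)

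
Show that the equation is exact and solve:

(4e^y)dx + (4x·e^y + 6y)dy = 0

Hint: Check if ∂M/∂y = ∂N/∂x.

Verify exactness: ∂M/∂y = ∂N/∂x ✓
Find F(x,y) such that ∂F/∂x = M, ∂F/∂y = N
Solution: 4x·e^y + 3y² = C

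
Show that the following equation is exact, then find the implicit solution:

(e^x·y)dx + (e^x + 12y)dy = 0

Verify exactness: ∂M/∂y = ∂N/∂x ✓
Find F(x,y) such that ∂F/∂x = M, ∂F/∂y = N
Solution: e^x·y + 6y² = C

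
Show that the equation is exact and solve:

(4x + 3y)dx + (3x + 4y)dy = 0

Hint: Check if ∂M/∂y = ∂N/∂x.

Verify exactness: ∂M/∂y = ∂N/∂x ✓
Find F(x,y) such that ∂F/∂x = M, ∂F/∂y = N
Solution: 2x² + 3xy + 2y² = C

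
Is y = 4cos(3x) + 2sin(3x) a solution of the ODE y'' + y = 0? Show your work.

Verification:
y'' = -36cos(3x) - 18sin(3x)
y'' + y ≠ 0 (frequency mismatch: got 9 instead of 1)

No, it is not a solution.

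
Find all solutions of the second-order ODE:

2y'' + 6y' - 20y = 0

Characteristic equation: 2r² + 6r - 20 = 0
Divide by 2: r² + 3r - 10 = 0
Roots: r = 2, -5 (distinct real)
General solution: y = C₁e^(2x) + C₂e^(-5x)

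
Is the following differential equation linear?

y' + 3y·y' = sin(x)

No. Nonlinear (product y·y')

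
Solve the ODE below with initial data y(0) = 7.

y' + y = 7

General solution: y = 7 + Ce^(-x)
Applying y(0) = 7: C = 7 - 7 = 0
Particular solution: y = 7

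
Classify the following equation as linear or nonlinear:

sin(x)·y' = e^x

Linear (y and its derivatives appear to the first power only, no products of y terms)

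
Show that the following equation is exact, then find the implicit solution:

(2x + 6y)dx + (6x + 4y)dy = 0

Verify exactness: ∂M/∂y = ∂N/∂x ✓
Find F(x,y) such that ∂F/∂x = M, ∂F/∂y = N
Solution: x² + 6xy + 2y² = C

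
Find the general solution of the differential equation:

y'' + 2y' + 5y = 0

Characteristic equation: r² + 2r + 5 = 0
Roots: r = -1 ± 2i (complex conjugates)
General solution: y = e^(-x)(C₁cos(2x) + C₂sin(2x))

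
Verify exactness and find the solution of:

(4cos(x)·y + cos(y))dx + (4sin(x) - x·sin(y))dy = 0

Verify exactness: ∂M/∂y = ∂N/∂x ✓
Find F(x,y) such that ∂F/∂x = M, ∂F/∂y = N
Solution: 4sin(x)·y + x·cos(y) = C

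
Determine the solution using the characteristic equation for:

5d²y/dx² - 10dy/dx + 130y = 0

Characteristic equation: 5r² - 10r + 130 = 0
Divide by 5: r² - 2r + 26 = 0
Roots: r = 1 ± 5i (complex conjugates)
General solution: y = e^x(C₁cos(5x) + C₂sin(5x))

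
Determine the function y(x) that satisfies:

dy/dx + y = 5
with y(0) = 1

General solution: y = 5 + Ce^(-x)
Applying y(0) = 1: C = 1 - 5 = -4
Particular solution: y = 5 - 4e^(-x)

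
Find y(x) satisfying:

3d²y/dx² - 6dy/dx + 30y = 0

Characteristic equation: 3r² - 6r + 30 = 0
Divide by 3: r² - 2r + 10 = 0
Roots: r = 1 ± 3i (complex conjugates)
General solution: y = e^x(C₁cos(3x) + C₂sin(3x))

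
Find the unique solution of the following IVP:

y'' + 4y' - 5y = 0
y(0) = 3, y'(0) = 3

General solution: y = C₁e^x + C₂e^(-5x)
Applying ICs: C₁ = 3, C₂ = 0
Particular solution: y = 3e^x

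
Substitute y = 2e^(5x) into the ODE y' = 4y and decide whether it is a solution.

Verification:
y = 2e^(5x)
y' = 10e^(5x)
But 4y = 8e^(5x)
y' ≠ 4y — the derivative does not match

No, it is not a solution.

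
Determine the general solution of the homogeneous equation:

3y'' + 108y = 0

Characteristic equation: 3r² + 108 = 0
Divide by 3: r² + 36 = 0
Roots: r = ±6i (complex conjugates)
General solution: y = C₁cos(6x) + C₂sin(6x)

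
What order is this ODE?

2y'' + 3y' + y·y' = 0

The order is 2 (highest derivative is of order 2).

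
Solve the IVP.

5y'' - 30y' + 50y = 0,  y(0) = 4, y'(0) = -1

General solution: y = e^(3x)(C₁cos(x) + C₂sin(x))
Complex roots r = 3 ± i
Applying ICs: C₁ = 4, C₂ = -13
Particular solution: y = e^(3x)(4cos(x) - 13sin(x))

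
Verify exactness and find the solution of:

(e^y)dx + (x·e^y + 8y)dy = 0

Verify exactness: ∂M/∂y = ∂N/∂x ✓
Find F(x,y) such that ∂F/∂x = M, ∂F/∂y = N
Solution: x·e^y + 4y² = C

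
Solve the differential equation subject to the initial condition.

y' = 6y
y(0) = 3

General solution: y = Ce^(6x)
Applying IC y(0) = 3:
Particular solution: y = 3e^(6x)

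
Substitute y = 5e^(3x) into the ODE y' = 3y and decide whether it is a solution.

Verification:
y = 5e^(3x)
y' = 15e^(3x)
3y = 15e^(3x)
y' = 3y ✓

Yes, it is a solution.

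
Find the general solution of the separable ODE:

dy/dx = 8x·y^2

Separating variables and integrating:
-1/y = 4x^2 + C

General solution: y^-1 = -4x^2 + C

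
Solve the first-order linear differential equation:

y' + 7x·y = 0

Using integrating factor method:

General solution: y = Ce^(-7x^2/2)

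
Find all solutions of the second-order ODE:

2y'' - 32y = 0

Characteristic equation: 2r² - 32 = 0
Divide by 2: r² - 16 = 0
Roots: r = 4, -4 (distinct real)
General solution: y = C₁e^(4x) + C₂e^(-4x)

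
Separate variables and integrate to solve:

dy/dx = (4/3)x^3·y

Separating variables and integrating:
ln|y| = x^4/3 + C

General solution: y = Ce^(x^4/3)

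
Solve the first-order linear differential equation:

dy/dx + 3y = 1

Using integrating factor method:

General solution: y = 1/3 + Ce^(-3x)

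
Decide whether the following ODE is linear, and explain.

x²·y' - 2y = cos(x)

Linear (y and its derivatives appear to the first power only, no products of y terms)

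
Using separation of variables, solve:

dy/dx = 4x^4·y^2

Separating variables and integrating:
-1/y = 4x^5/5 + C

General solution: y^-1 = (-4/5)x^5 + C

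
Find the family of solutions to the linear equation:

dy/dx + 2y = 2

Using integrating factor method:

General solution: y = 1 + Ce^(-2x)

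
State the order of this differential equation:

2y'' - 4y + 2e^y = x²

The order is 2 (highest derivative is of order 2).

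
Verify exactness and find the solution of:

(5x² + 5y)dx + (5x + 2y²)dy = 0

Verify exactness: ∂M/∂y = ∂N/∂x ✓
Find F(x,y) such that ∂F/∂x = M, ∂F/∂y = N
Solution: 5x³/3 + 5xy + 2y³/3 = C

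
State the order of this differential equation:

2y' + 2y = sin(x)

The order is 1 (highest derivative is of order 1).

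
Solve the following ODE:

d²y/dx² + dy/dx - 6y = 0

Characteristic equation: r² + r - 6 = 0
Roots: r = 2, -3 (distinct real)
General solution: y = C₁e^(2x) + C₂e^(-3x)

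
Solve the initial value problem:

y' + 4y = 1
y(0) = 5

General solution: y = 1/4 + Ce^(-4x)
Applying y(0) = 5: C = 5 - 1/4 = 19/4
Particular solution: y = 1/4 + (19/4)e^(-4x)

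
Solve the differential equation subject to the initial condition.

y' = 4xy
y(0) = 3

General solution: y = Ce^(2x²)
Applying IC y(0) = 3:
Particular solution: y = 3e^(2x²)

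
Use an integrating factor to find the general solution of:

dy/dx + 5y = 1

Using integrating factor method:

General solution: y = 1/5 + Ce^(-5x)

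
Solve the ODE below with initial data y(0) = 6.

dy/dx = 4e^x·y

General solution: y = Ce^(4e^x)
Applying IC y(0) = 6:
Particular solution: y = 6e^(4(e^x - 1))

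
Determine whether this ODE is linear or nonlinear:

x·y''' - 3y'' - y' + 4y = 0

Linear (y and its derivatives appear to the first power only, no products of y terms)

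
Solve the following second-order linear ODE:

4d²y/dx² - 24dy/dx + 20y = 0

Characteristic equation: 4r² - 24r + 20 = 0
Divide by 4: r² - 6r + 5 = 0
Roots: r = 1, 5 (distinct real)
General solution: y = C₁e^x + C₂e^(5x)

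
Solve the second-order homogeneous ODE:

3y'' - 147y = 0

Characteristic equation: 3r² - 147 = 0
Divide by 3: r² - 49 = 0
Roots: r = 7, -7 (distinct real)
General solution: y = C₁e^(7x) + C₂e^(-7x)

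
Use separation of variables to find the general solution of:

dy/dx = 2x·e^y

Separating variables and integrating:
-e^(-y) = x² + C

General solution: y = -ln(C - x²)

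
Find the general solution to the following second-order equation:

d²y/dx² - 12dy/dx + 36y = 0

Characteristic equation: r² - 12r + 36 = 0
Factored: (r - 6)² = 0
Repeated root: r = 6
General solution: y = (C₁ + C₂x)e^(6x)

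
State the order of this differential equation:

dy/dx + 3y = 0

The order is 1 (highest derivative is of order 1).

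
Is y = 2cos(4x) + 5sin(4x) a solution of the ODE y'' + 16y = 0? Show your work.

Verification:
y'' = -32cos(4x) - 80sin(4x)
y'' + 16y = 0 ✓

Yes, it is a solution.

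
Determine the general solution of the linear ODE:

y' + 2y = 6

Using integrating factor method:

General solution: y = 3 + Ce^(-2x)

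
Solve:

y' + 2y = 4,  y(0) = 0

General solution: y = 2 + Ce^(-2x)
Applying y(0) = 0: C = 0 - 2 = -2
Particular solution: y = 2 - 2e^(-2x)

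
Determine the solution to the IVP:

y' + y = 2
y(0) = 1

General solution: y = 2 + Ce^(-x)
Applying y(0) = 1: C = 1 - 2 = -1
Particular solution: y = 2 - e^(-x)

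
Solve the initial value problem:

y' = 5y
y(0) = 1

General solution: y = Ce^(5x)
Applying IC y(0) = 1:
Particular solution: y = e^(5x)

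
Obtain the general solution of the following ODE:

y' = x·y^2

Separating variables and integrating:
-1/y = x^2/2 + C

General solution: y^-1 = (-1/2)x^2 + C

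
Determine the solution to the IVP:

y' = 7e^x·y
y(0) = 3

General solution: y = Ce^(7e^x)
Applying IC y(0) = 3:
Particular solution: y = 3e^(7(e^x - 1))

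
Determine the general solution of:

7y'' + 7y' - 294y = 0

Characteristic equation: 7r² + 7r - 294 = 0
Divide by 7: r² + r - 42 = 0
Roots: r = 6, -7 (distinct real)
General solution: y = C₁e^(6x) + C₂e^(-7x)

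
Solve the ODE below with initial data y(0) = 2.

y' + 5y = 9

General solution: y = 9/5 + Ce^(-5x)
Applying y(0) = 2: C = 2 - 9/5 = 1/5
Particular solution: y = 9/5 + (1/5)e^(-5x)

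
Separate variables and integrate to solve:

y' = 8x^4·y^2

Separating variables and integrating:
-1/y = 8x^5/5 + C

General solution: y^-1 = (-8/5)x^5 + C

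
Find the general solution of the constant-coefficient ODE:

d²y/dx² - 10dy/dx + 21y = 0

Characteristic equation: r² - 10r + 21 = 0
Roots: r = 7, 3 (distinct real)
General solution: y = C₁e^(7x) + C₂e^(3x)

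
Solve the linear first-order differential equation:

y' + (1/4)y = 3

Using integrating factor method:

General solution: y = 12 + Ce^(-x/4)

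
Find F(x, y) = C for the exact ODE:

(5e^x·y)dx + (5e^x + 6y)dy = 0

Verify exactness: ∂M/∂y = ∂N/∂x ✓
Find F(x,y) such that ∂F/∂x = M, ∂F/∂y = N
Solution: 5e^x·y + 3y² = C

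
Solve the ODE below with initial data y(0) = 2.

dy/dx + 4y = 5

General solution: y = 5/4 + Ce^(-4x)
Applying y(0) = 2: C = 2 - 5/4 = 3/4
Particular solution: y = 5/4 + (3/4)e^(-4x)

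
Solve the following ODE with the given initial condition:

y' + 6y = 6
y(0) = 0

General solution: y = 1 + Ce^(-6x)
Applying y(0) = 0: C = 0 - 1 = -1
Particular solution: y = 1 - e^(-6x)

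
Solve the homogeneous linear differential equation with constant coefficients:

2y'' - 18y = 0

Characteristic equation: 2r² - 18 = 0
Divide by 2: r² - 9 = 0
Roots: r = 3, -3 (distinct real)
General solution: y = C₁e^(3x) + C₂e^(-3x)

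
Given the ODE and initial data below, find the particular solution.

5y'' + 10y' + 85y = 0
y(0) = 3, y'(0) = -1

General solution: y = e^(-x)(C₁cos(4x) + C₂sin(4x))
Complex roots r = -1 ± 4i
Applying ICs: C₁ = 3, C₂ = 1/2
Particular solution: y = e^(-x)(3cos(4x) + (1/2)sin(4x))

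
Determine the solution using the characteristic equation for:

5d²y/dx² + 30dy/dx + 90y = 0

Characteristic equation: 5r² + 30r + 90 = 0
Divide by 5: r² + 6r + 18 = 0
Roots: r = -3 ± 3i (complex conjugates)
General solution: y = e^(-3x)(C₁cos(3x) + C₂sin(3x))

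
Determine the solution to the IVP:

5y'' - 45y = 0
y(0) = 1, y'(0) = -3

General solution: y = C₁e^(3x) + C₂e^(-3x)
Applying ICs: C₁ = 0, C₂ = 1
Particular solution: y = e^(-3x)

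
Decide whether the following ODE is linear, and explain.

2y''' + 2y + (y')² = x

Nonlinear ((y')² term)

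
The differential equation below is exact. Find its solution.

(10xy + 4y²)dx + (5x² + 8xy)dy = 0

Verify exactness: ∂M/∂y = ∂N/∂x ✓
Find F(x,y) such that ∂F/∂x = M, ∂F/∂y = N
Solution: 5x²y + 4xy² = C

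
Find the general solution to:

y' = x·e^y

Separating variables and integrating:
-e^(-y) = x²/2 + C

General solution: y = -ln(C - x²/2)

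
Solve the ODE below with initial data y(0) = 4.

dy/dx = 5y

General solution: y = Ce^(5x)
Applying IC y(0) = 4:
Particular solution: y = 4e^(5x)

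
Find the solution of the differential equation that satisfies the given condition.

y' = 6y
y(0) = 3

General solution: y = Ce^(6x)
Applying IC y(0) = 3:
Particular solution: y = 3e^(6x)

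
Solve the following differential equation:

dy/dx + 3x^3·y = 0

Using integrating factor method:

General solution: y = Ce^(-3x^4/4)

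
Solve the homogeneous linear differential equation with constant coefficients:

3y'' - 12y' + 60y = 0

Characteristic equation: 3r² - 12r + 60 = 0
Divide by 3: r² - 4r + 20 = 0
Roots: r = 2 ± 4i (complex conjugates)
General solution: y = e^(2x)(C₁cos(4x) + C₂sin(4x))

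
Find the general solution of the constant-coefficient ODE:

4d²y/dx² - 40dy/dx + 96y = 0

Characteristic equation: 4r² - 40r + 96 = 0
Divide by 4: r² - 10r + 24 = 0
Roots: r = 6, 4 (distinct real)
General solution: y = C₁e^(6x) + C₂e^(4x)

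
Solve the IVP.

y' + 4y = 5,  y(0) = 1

General solution: y = 5/4 + Ce^(-4x)
Applying y(0) = 1: C = 1 - 5/4 = -1/4
Particular solution: y = 5/4 - (1/4)e^(-4x)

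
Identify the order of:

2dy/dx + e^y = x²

The order is 1 (highest derivative is of order 1).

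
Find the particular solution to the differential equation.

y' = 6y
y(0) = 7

General solution: y = Ce^(6x)
Applying IC y(0) = 7:
Particular solution: y = 7e^(6x)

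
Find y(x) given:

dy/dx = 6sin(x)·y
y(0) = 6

General solution: y = Ce^(-6cos(x))
Applying IC y(0) = 6:
Particular solution: y = 6e^(6(1-cos(x)))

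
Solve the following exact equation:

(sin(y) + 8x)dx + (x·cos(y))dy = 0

Verify exactness: ∂M/∂y = ∂N/∂x ✓
Find F(x,y) such that ∂F/∂x = M, ∂F/∂y = N
Solution: x·sin(y) + 4x² = C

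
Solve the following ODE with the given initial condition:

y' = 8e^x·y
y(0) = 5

General solution: y = Ce^(8e^x)
Applying IC y(0) = 5:
Particular solution: y = 5e^(8(e^x - 1))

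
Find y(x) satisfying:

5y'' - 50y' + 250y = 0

Characteristic equation: 5r² - 50r + 250 = 0
Divide by 5: r² - 10r + 50 = 0
Roots: r = 5 ± 5i (complex conjugates)
General solution: y = e^(5x)(C₁cos(5x) + C₂sin(5x))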